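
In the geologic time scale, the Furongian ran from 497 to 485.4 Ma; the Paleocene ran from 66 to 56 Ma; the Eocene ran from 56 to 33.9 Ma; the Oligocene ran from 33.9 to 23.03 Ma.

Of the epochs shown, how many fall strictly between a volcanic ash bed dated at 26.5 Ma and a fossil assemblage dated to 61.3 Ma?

1

The older date is 61.3 Ma and the younger is 26.5 Ma.
Epochs with start < 61.3 and end > 26.5 Ma: Eocene (56–33.9).
That is 1 complete epoch.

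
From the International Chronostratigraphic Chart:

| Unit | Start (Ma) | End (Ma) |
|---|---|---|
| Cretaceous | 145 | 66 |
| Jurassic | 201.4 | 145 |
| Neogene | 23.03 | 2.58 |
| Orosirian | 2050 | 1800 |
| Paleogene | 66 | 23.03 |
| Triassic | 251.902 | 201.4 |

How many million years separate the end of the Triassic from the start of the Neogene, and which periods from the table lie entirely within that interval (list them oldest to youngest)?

178.37 million years; Jurassic, Cretaceous, Paleogene

End of Triassic = 201.4 Ma; start of Neogene = 23.03 Ma.
Gap = 201.4 − 23.03 = 178.37 Myr.
Periods wholly inside 201.4–23.03 Ma: Jurassic (201.4–145), Cretaceous (145–66), Paleogene (66–23.03).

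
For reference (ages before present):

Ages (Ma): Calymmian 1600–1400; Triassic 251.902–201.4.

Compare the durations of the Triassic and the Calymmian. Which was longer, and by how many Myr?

Calymmian, by 149.498 million years

Triassic: 251.902 − 201.4 = 50.502 Myr.
Calymmian: 1600 − 1400 = 200 Myr.
Difference: 200 − 50.502 = 149.498 Myr, so the Calymmian was longer.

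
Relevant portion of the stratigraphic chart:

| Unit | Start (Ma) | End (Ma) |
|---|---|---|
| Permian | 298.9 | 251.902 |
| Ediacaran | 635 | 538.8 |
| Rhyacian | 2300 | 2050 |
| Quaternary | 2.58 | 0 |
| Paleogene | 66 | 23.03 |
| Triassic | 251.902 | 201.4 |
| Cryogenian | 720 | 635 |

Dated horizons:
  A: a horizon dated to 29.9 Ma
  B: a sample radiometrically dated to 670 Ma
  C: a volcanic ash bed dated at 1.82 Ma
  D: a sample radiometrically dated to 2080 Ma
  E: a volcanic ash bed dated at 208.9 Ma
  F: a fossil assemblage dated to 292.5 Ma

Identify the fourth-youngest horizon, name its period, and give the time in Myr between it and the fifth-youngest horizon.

F, in the Permian; 377.5 million years to B

Sorted youngest-first by Ma: C (1.82), A (29.9), E (208.9), F (292.5), B (670), D (2080).
The fourth youngest is F at 292.5 Ma, which lies in 298.9–251.902 Ma: the Permian.
The fifth youngest is B at 670 Ma; separation = |292.5 − 670| = 377.5 Myr.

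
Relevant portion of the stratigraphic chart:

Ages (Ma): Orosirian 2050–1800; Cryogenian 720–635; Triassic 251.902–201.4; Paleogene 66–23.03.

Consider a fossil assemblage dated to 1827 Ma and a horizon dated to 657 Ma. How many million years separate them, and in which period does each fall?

1170 million years apart; the first in the Orosirian, the second in the Cryogenian

Elapsed time: 1827 − 657 = 1170 Myr.
1827 Ma lies within 2050–1800 Ma: Orosirian.
657 Ma lies within 720–635 Ma: Cryogenian.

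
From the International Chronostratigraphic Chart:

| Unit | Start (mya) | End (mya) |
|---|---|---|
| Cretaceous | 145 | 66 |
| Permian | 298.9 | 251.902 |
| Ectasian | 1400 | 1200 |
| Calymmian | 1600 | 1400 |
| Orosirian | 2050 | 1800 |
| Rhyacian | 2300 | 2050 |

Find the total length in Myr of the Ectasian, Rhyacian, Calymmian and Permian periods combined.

Each duration: Ectasian = 200; Rhyacian = 250; Calymmian = 200; Permian = 46.998.
Sum: 200 + 250 + 200 + 46.998 = 696.998 Myr.

696.998 million years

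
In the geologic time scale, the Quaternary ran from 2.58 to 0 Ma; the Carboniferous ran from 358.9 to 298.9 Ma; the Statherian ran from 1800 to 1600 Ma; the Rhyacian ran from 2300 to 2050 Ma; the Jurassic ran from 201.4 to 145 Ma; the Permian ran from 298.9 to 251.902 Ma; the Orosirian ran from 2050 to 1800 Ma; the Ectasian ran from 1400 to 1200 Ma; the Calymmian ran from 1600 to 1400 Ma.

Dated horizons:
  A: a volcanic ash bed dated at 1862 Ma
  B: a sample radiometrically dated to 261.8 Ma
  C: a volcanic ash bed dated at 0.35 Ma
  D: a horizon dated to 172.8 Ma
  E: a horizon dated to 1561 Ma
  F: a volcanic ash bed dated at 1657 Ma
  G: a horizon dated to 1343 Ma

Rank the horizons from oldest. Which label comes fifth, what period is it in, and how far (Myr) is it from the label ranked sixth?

B, in the Permian; 89 million years to D

Sorted oldest-first by Ma: A (1862), F (1657), E (1561), G (1343), B (261.8), D (172.8), C (0.35).
The fifth oldest is B at 261.8 Ma, which lies in 298.9–251.902 Ma: the Permian.
The sixth oldest is D at 172.8 Ma; separation = |261.8 − 172.8| = 89 Myr.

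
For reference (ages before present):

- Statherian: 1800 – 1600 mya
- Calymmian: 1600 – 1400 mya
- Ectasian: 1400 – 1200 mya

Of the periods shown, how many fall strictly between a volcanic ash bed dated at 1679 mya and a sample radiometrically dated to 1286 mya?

1

The older date is 1679 Ma and the younger is 1286 Ma.
Periods with start < 1679 and end > 1286 Ma: Calymmian (1600–1400).
That is 1 complete period.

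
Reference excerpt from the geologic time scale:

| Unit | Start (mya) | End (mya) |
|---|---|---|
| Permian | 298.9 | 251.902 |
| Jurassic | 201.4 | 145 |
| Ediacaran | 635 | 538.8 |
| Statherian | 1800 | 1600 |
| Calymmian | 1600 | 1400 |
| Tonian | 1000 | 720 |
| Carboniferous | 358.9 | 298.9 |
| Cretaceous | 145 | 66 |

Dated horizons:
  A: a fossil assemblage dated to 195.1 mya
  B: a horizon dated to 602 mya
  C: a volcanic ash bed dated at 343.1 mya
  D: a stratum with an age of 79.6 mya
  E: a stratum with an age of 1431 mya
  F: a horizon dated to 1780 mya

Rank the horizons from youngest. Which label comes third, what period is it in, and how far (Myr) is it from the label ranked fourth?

C, in the Carboniferous; 258.9 million years to B

Sorted youngest-first by Ma: D (79.6), A (195.1), C (343.1), B (602), E (1431), F (1780).
The third youngest is C at 343.1 Ma, which lies in 358.9–298.9 Ma: the Carboniferous.
The fourth youngest is B at 602 Ma; separation = |343.1 − 602| = 258.9 Myr.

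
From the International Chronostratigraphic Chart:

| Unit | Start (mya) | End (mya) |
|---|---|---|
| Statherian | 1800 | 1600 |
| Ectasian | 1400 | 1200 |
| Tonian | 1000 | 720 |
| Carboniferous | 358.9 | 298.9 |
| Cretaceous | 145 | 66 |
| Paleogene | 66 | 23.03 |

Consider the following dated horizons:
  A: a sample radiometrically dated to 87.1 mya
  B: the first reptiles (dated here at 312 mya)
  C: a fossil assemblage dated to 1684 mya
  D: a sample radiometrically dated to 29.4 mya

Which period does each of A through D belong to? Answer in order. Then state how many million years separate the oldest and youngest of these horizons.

Match each age against the start–end ranges in the excerpt: A = 87.1 Ma → Cretaceous (145–66); B = 312 Ma → Carboniferous (358.9–298.9); C = 1684 Ma → Statherian (1800–1600); D = 29.4 Ma → Paleogene (66–23.03).
The largest age is 1684 Ma and the smallest is 29.4 Ma; their difference is 1654.6 Myr.

A — Cretaceous; B — Carboniferous; C — Statherian; D — Paleogene; span 1654.6 million years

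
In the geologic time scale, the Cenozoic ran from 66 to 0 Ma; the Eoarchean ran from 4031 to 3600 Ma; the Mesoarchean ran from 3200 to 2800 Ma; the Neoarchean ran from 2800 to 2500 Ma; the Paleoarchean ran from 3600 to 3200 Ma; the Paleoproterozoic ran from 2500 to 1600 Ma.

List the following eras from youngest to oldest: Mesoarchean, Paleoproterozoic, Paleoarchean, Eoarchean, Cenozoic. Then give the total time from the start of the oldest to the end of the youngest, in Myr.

Cenozoic → Paleoproterozoic → Mesoarchean → Paleoarchean → Eoarchean; total span 4031 Myr

From the excerpt: Mesoarchean 3200–2800; Paleoproterozoic 2500–1600; Paleoarchean 3600–3200; Eoarchean 4031–3600; Cenozoic 66–0 (Ma).
Larger Ma is earlier, so the oldest is Eoarchean and the youngest is Cenozoic; youngest to oldest: Cenozoic, Paleoproterozoic, Mesoarchean, Paleoarchean, Eoarchean.
Oldest start 4031 minus youngest end 0 gives 4031 Myr overall.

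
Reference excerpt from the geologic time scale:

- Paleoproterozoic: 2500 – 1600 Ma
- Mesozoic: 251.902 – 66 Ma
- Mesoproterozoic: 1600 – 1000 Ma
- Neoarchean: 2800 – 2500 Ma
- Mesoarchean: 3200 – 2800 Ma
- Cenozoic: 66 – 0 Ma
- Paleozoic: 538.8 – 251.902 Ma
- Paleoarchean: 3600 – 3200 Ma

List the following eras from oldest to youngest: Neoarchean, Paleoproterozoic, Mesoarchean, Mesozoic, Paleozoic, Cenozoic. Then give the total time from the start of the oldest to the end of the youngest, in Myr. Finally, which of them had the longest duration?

From the excerpt: Neoarchean 2800–2500; Paleoproterozoic 2500–1600; Mesoarchean 3200–2800; Mesozoic 251.902–66; Paleozoic 538.8–251.902; Cenozoic 66–0 (Ma).
Larger Ma is earlier, so the oldest is Mesoarchean and the youngest is Cenozoic; oldest to youngest: Mesoarchean, Neoarchean, Paleoproterozoic, Paleozoic, Mesozoic, Cenozoic.
Oldest start 3200 minus youngest end 0 gives 3200 Myr overall.
Individual lengths (start − end): Mesoarchean 400; Mesozoic 185.902; Paleozoic 286.898; Neoarchean 300; Cenozoic 66; Paleoproterozoic 900. The largest is Paleoproterozoic at 900 Myr.

Mesoarchean, Neoarchean, Paleoproterozoic, Paleozoic, Mesozoic, Cenozoic; total span 3200 Myr; longest is Paleoproterozoic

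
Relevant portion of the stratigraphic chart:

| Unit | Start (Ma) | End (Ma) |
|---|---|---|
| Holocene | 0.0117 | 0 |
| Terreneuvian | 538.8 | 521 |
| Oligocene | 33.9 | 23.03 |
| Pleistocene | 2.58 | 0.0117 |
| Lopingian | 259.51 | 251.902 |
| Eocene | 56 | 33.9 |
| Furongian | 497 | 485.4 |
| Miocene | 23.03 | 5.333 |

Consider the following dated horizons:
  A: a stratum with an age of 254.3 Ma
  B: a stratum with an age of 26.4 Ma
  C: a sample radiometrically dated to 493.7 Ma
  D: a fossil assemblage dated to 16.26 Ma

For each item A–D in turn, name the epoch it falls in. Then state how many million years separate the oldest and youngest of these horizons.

Match each age against the start–end ranges in the excerpt: A = 254.3 Ma → Lopingian (259.51–251.902); B = 26.4 Ma → Oligocene (33.9–23.03); C = 493.7 Ma → Furongian (497–485.4); D = 16.26 Ma → Miocene (23.03–5.333).
The largest age is 493.7 Ma and the smallest is 16.26 Ma; their difference is 477.44 Myr.

A — Lopingian; B — Oligocene; C — Furongian; D — Miocene; span 477.44 million years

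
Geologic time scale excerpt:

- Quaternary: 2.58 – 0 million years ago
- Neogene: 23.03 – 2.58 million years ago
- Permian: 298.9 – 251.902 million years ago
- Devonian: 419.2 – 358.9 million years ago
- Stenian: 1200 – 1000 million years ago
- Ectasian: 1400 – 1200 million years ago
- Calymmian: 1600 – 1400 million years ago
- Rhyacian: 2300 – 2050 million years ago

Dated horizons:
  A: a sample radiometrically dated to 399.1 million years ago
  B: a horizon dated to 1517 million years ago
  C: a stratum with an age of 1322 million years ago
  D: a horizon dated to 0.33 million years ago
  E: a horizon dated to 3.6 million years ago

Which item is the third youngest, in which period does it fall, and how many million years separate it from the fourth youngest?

A, in the Devonian; 922.9 million years to C

Smaller Ma means younger, so youngest first: D 0.33 < E 3.6 < A 399.1 < C 1322 < B 1517.
Counting 3 along gives A (399.1 Ma); the excerpt puts that inside the Devonian, 419.2–358.9 Ma.
Next in line is C (1322 Ma), and 1322 − 399.1 = 922.9 Myr.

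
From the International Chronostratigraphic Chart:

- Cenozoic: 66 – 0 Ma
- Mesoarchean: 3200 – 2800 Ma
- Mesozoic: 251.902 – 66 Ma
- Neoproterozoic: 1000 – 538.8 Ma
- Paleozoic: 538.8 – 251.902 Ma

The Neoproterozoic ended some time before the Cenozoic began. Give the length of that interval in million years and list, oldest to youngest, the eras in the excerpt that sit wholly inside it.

The Neoproterozoic closes at 538.8 Ma and the Cenozoic opens at 66 Ma, so the interval is 538.8 − 66 = 472.8 Myr.
An era fits inside if it starts at or after 538.8 Ma and ends at or before 66 Ma; oldest first that gives Paleozoic, Mesozoic.

472.8 million years; Paleozoic, Mesozoic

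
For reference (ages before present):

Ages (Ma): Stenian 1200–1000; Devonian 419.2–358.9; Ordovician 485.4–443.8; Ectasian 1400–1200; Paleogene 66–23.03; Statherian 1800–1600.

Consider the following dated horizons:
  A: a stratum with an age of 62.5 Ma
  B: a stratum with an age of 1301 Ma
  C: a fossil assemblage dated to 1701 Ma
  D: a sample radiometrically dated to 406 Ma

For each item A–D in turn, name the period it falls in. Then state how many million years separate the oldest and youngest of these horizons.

A — Paleogene; B — Ectasian; C — Statherian; D — Devonian; span 1638.5 million years

Match each age against the start–end ranges in the excerpt: A = 62.5 Ma → Paleogene (66–23.03); B = 1301 Ma → Ectasian (1400–1200); C = 1701 Ma → Statherian (1800–1600); D = 406 Ma → Devonian (419.2–358.9).
The largest age is 1701 Ma and the smallest is 62.5 Ma; their difference is 1638.5 Myr.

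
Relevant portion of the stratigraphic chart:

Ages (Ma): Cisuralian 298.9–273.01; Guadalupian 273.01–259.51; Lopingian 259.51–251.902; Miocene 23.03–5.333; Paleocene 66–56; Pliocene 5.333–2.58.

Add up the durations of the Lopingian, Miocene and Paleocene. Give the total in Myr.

35.305 million years

Each duration: Lopingian = 7.608; Miocene = 17.697; Paleocene = 10.
Sum: 7.608 + 17.697 + 10 = 35.305 Myr.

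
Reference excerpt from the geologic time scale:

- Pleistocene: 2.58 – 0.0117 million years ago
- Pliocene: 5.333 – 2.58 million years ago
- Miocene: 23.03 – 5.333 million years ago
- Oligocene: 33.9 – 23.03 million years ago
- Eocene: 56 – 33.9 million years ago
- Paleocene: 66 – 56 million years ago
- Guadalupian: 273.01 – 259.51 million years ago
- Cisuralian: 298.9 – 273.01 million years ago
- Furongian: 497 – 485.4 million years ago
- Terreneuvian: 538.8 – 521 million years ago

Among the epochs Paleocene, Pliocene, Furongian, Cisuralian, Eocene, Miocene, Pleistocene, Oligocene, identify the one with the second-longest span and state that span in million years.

Eocene, 22.1 million years

Durations: Paleocene 10; Pliocene 2.753; Furongian 11.6; Cisuralian 25.89; Eocene 22.1; Miocene 17.697; Pleistocene 2.5683; Oligocene 10.87 Myr.
Sorted longest-first: Cisuralian (25.89), Eocene (22.1), Miocene (17.697), Furongian (11.6), Oligocene (10.87), Paleocene (10), Pliocene (2.753), Pleistocene (2.5683).
The second longest is Eocene at 22.1 Myr.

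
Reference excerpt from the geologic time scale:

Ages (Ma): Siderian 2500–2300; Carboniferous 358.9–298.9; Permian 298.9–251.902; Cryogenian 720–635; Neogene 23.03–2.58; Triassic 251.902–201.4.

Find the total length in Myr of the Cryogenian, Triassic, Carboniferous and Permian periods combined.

Each duration: Cryogenian = 85; Triassic = 50.502; Carboniferous = 60; Permian = 46.998.
Sum: 85 + 50.502 + 60 + 46.998 = 242.5 Myr.

242.5 million years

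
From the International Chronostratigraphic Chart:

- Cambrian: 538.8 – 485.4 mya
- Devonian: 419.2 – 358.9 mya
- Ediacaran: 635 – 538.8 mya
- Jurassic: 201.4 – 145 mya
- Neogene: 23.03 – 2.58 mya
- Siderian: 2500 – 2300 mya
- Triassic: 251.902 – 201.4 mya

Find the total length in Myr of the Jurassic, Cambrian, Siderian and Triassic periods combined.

Duration is start − end for each: (201.4 − 145) + (538.8 − 485.4) + (2500 − 2300) + (251.902 − 201.4).
That is 56.4 + 53.4 + 200 + 50.502, which totals 360.302 million years.

360.302 million years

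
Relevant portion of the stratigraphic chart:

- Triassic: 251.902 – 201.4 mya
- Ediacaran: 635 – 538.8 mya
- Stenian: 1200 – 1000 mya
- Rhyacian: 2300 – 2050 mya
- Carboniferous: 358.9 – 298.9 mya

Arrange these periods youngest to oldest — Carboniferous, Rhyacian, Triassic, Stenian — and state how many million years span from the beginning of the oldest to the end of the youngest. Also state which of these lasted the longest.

From the excerpt: Carboniferous 358.9–298.9; Rhyacian 2300–2050; Triassic 251.902–201.4; Stenian 1200–1000 (Ma).
Larger Ma is earlier, so the oldest is Rhyacian and the youngest is Triassic; youngest to oldest: Triassic, Carboniferous, Stenian, Rhyacian.
Oldest start 2300 minus youngest end 201.4 gives 2098.6 Myr overall.
Individual lengths (start − end): Stenian 200; Triassic 50.502; Carboniferous 60; Rhyacian 250. The largest is Rhyacian at 250 Myr.

Triassic → Carboniferous → Stenian → Rhyacian; total span 2098.6 Myr; longest is Rhyacian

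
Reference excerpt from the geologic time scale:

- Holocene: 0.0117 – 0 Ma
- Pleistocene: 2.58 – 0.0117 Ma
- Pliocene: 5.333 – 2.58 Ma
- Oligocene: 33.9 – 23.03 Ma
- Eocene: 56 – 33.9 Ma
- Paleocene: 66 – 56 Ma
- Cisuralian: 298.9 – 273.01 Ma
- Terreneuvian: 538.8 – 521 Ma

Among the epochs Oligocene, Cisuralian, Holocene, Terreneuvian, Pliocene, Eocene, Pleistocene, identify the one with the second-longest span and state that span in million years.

Eocene, 22.1 million years

Start − end for each: Oligocene 33.9 − 23.03 = 10.87; Cisuralian 298.9 − 273.01 = 25.89; Holocene 0.0117 − 0 = 0.0117; Terreneuvian 538.8 − 521 = 17.8; Pliocene 5.333 − 2.58 = 2.753; Eocene 56 − 33.9 = 22.1; Pleistocene 2.58 − 0.0117 = 2.5683.
Ranking these from longest: Cisuralian > Eocene > Terreneuvian > Oligocene > Pliocene > Pleistocene > Holocene.
Position 2 in that ranking is Eocene, which lasted 22.1 Myr.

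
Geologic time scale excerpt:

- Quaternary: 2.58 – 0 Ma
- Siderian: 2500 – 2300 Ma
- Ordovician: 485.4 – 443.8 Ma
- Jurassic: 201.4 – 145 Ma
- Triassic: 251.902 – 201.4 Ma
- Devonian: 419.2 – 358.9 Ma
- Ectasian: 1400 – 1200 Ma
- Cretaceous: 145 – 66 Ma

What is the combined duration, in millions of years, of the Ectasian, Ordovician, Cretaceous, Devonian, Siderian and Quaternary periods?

583.48 million years

Duration is start − end for each: (1400 − 1200) + (485.4 − 443.8) + (145 − 66) + (419.2 − 358.9) + (2500 − 2300) + (2.58 − 0).
That is 200 + 41.6 + 79 + 60.3 + 200 + 2.58, which totals 583.48 million years.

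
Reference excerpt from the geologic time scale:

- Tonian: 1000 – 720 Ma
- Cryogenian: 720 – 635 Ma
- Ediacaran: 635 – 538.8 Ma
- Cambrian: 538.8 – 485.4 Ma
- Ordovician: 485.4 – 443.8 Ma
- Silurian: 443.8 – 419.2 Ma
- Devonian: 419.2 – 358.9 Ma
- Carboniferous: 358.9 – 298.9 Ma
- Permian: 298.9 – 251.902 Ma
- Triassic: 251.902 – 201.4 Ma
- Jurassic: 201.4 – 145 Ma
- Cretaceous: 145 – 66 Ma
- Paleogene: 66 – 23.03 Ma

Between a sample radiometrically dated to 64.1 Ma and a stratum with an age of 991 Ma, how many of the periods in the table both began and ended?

991 Ma sits inside the Tonian (1000–720) and 64.1 Ma inside the Paleogene (66–23.03); neither of those is wholly between the two dates.
The listed periods lying completely between them are Cryogenian, Ediacaran, Cambrian, Ordovician, Silurian, Devonian, Carboniferous, Permian, Triassic, Jurassic, Cretaceous — 11 in all.

11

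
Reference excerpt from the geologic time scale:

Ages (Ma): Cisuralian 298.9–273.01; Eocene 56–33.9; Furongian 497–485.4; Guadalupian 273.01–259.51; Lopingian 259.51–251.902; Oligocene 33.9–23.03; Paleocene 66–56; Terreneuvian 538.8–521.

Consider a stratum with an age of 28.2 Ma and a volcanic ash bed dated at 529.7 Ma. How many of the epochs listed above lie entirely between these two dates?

6

529.7 Ma sits inside the Terreneuvian (538.8–521) and 28.2 Ma inside the Oligocene (33.9–23.03); neither of those is wholly between the two dates.
The listed epochs lying completely between them are Furongian, Cisuralian, Guadalupian, Lopingian, Paleocene, Eocene — 6 in all.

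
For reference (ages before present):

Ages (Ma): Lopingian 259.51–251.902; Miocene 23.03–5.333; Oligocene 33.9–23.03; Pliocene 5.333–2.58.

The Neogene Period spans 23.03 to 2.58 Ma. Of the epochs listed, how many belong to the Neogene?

Epochs inside 23.03–2.58 Ma: Miocene, Pliocene — 2 in total.

2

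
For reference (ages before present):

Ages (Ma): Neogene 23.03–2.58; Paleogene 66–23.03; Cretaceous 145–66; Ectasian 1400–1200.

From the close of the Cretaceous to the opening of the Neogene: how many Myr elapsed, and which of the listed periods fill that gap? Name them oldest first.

The Cretaceous closes at 66 Ma and the Neogene opens at 23.03 Ma, so the interval is 66 − 23.03 = 42.97 Myr.
A period fits inside if it starts at or after 66 Ma and ends at or before 23.03 Ma; oldest first that gives Paleogene.

42.97 million years; Paleogene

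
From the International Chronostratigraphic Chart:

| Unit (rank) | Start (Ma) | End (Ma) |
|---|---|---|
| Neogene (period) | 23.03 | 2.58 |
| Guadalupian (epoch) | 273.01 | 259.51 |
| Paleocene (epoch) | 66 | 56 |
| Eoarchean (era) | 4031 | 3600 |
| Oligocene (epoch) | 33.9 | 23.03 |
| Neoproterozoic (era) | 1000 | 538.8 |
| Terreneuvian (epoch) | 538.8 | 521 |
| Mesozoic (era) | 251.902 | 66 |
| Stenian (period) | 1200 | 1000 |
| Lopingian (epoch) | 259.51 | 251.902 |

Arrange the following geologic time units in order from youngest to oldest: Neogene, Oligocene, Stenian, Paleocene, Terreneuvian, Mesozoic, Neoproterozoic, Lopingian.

Neogene, Oligocene, Paleocene, Mesozoic, Lopingian, Terreneuvian, Neoproterozoic, Stenian

The oldest of these is Stenian (starts 1200 Ma) and the youngest is Neogene (ends 2.58 Ma).
In between, by decreasing start age: Neoproterozoic (1000), Terreneuvian (538.8), Lopingian (259.51), Mesozoic (251.902), Paleocene (66), Oligocene (33.9).
Listing youngest first means reversing that sequence.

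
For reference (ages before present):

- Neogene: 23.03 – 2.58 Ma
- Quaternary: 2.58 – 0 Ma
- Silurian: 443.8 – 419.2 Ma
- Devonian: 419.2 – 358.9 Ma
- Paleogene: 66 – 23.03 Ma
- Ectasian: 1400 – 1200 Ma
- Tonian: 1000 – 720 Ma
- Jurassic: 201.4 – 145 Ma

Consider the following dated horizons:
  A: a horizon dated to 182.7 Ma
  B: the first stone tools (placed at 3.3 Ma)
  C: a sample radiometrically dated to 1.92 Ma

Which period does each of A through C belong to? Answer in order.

A — Jurassic; B — Neogene; C — Quaternary

A: 182.7 Ma lies in 201.4–145 Ma, so Jurassic.
B: 3.3 Ma lies in 23.03–2.58 Ma, so Neogene.
C: 1.92 Ma lies in 2.58–0 Ma, so Quaternary.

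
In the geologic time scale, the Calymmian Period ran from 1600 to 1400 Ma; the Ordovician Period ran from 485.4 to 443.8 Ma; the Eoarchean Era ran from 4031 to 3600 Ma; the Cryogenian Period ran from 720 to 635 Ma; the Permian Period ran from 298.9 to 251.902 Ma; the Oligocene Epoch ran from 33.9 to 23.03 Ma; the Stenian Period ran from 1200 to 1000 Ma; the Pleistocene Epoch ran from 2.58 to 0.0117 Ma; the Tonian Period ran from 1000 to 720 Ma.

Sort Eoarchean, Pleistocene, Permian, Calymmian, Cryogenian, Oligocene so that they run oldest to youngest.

Eoarchean, then Calymmian, then Cryogenian, then Permian, then Oligocene, then Pleistocene

Read off each span (Ma): Eoarchean 4031–3600; Pleistocene 2.58–0.0117; Permian 298.9–251.902; Calymmian 1600–1400; Cryogenian 720–635; Oligocene 33.9–23.03.
Larger Ma is older, so oldest→youngest is Eoarchean, Calymmian, Cryogenian, Permian, Oligocene, Pleistocene.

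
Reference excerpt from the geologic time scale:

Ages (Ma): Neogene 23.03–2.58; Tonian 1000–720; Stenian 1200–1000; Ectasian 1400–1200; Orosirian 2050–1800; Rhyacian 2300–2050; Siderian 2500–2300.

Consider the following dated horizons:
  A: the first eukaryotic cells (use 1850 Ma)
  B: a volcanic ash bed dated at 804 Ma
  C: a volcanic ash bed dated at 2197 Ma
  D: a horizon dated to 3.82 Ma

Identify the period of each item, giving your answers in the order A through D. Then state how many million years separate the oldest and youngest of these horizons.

A — Orosirian; B — Tonian; C — Rhyacian; D — Neogene; span 2193.18 million years

Match each age against the start–end ranges in the excerpt: A = 1850 Ma → Orosirian (2050–1800); B = 804 Ma → Tonian (1000–720); C = 2197 Ma → Rhyacian (2300–2050); D = 3.82 Ma → Neogene (23.03–2.58).
The largest age is 2197 Ma and the smallest is 3.82 Ma; their difference is 2193.18 Myr.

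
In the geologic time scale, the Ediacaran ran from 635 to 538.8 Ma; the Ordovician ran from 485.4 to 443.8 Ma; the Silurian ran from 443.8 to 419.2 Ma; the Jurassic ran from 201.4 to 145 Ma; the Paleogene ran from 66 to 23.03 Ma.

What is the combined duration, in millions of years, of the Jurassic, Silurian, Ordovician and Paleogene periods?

165.57 million years

Duration is start − end for each: (201.4 − 145) + (443.8 − 419.2) + (485.4 − 443.8) + (66 − 23.03).
That is 56.4 + 24.6 + 41.6 + 42.97, which totals 165.57 million years.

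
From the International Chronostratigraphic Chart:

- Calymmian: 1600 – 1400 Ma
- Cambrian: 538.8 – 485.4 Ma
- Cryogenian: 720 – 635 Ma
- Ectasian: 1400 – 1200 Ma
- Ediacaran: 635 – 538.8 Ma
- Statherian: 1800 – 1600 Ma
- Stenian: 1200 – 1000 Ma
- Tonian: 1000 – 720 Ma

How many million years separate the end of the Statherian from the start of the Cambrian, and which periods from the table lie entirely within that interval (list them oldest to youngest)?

1061.2 million years; Calymmian, Ectasian, Stenian, Tonian, Cryogenian, Ediacaran

End of Statherian = 1600 Ma; start of Cambrian = 538.8 Ma.
Gap = 1600 − 538.8 = 1061.2 Myr.
Periods wholly inside 1600–538.8 Ma: Calymmian (1600–1400), Ectasian (1400–1200), Stenian (1200–1000), Tonian (1000–720), Cryogenian (720–635), Ediacaran (635–538.8).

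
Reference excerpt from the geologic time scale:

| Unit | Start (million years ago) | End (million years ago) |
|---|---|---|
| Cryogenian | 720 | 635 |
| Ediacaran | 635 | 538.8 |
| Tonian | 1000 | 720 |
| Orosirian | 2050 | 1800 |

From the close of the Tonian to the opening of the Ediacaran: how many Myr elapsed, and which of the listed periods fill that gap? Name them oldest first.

The Tonian closes at 720 Ma and the Ediacaran opens at 635 Ma, so the interval is 720 − 635 = 85 Myr.
A period fits inside if it starts at or after 720 Ma and ends at or before 635 Ma; oldest first that gives Cryogenian.

85 million years; Cryogenian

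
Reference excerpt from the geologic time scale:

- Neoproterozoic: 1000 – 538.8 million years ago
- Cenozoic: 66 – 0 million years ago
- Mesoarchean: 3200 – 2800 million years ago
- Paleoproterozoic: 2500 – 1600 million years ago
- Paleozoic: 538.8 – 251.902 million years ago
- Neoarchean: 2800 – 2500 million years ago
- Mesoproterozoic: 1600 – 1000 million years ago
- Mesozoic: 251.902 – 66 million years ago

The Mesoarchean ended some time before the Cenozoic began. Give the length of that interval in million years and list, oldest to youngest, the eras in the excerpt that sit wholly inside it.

2734 million years; Neoarchean, Paleoproterozoic, Mesoproterozoic, Neoproterozoic, Paleozoic, Mesozoic

End of Mesoarchean = 2800 Ma; start of Cenozoic = 66 Ma.
Gap = 2800 − 66 = 2734 Myr.
Eras wholly inside 2800–66 Ma: Neoarchean (2800–2500), Paleoproterozoic (2500–1600), Mesoproterozoic (1600–1000), Neoproterozoic (1000–538.8), Paleozoic (538.8–251.902), Mesozoic (251.902–66).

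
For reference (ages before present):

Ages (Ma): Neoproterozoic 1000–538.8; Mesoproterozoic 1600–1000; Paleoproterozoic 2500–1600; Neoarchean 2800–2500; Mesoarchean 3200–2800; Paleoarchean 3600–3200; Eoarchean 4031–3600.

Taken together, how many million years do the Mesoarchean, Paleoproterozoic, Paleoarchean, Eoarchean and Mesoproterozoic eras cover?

2731 million years

Duration is start − end for each: (3200 − 2800) + (2500 − 1600) + (3600 − 3200) + (4031 − 3600) + (1600 − 1000).
That is 400 + 900 + 400 + 431 + 600, which totals 2731 million years.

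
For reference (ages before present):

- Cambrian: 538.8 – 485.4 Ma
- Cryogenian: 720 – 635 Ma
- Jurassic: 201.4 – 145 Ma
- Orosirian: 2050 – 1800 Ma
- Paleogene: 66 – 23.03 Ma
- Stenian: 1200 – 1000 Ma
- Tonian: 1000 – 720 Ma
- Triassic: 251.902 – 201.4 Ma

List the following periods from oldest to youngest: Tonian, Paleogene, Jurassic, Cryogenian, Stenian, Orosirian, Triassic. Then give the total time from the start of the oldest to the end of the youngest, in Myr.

Start ages (Ma): Orosirian 2050, Stenian 1200, Tonian 1000, Cryogenian 720, Triassic 251.902, Jurassic 201.4, Paleogene 66.
Ordered oldest to youngest: Orosirian, Stenian, Tonian, Cryogenian, Triassic, Jurassic, Paleogene.
Span = 2050 − 23.03 = 2026.97 Myr.

Orosirian → Stenian → Tonian → Cryogenian → Triassic → Jurassic → Paleogene; total span 2026.97 Myr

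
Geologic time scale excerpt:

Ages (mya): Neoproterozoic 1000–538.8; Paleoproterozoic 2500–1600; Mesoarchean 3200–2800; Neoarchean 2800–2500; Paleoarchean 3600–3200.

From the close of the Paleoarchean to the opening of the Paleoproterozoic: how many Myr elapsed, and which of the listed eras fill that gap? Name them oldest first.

The Paleoarchean closes at 3200 Ma and the Paleoproterozoic opens at 2500 Ma, so the interval is 3200 − 2500 = 700 Myr.
An era fits inside if it starts at or after 3200 Ma and ends at or before 2500 Ma; oldest first that gives Mesoarchean, Neoarchean.

700 million years; Mesoarchean, Neoarchean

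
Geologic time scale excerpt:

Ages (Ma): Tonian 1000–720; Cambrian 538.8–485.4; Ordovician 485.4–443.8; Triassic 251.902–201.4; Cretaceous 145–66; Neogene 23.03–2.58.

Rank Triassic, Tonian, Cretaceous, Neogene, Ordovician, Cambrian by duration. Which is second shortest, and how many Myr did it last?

Ordovician, 41.6 million years

Start − end for each: Triassic 251.902 − 201.4 = 50.502; Tonian 1000 − 720 = 280; Cretaceous 145 − 66 = 79; Neogene 23.03 − 2.58 = 20.45; Ordovician 485.4 − 443.8 = 41.6; Cambrian 538.8 − 485.4 = 53.4.
Ranking these from shortest: Neogene < Ordovician < Triassic < Cambrian < Cretaceous < Tonian.
Position 2 in that ranking is Ordovician, which lasted 41.6 Myr.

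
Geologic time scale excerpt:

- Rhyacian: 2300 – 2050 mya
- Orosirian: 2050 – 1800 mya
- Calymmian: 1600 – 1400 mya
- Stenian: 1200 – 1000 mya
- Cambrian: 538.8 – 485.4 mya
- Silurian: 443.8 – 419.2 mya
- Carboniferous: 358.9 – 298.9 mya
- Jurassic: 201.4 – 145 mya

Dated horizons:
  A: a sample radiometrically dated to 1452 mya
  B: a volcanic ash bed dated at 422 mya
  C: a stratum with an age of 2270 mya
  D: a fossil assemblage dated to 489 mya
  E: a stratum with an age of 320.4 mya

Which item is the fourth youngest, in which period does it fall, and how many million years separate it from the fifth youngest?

Smaller Ma means younger, so youngest first: E 320.4 < B 422 < D 489 < A 1452 < C 2270.
Counting 4 along gives A (1452 Ma); the excerpt puts that inside the Calymmian, 1600–1400 Ma.
Next in line is C (2270 Ma), and 2270 − 1452 = 818 Myr.

A, in the Calymmian; 818 million years to C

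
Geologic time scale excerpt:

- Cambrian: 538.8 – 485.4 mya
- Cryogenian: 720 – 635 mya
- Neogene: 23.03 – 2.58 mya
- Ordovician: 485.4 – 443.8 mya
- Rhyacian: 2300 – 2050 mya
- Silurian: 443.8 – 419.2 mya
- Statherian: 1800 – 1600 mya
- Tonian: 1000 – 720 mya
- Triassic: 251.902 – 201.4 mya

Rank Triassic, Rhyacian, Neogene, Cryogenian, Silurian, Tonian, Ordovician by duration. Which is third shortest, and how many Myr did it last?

Ordovician, 41.6 million years

Durations: Triassic 50.502; Rhyacian 250; Neogene 20.45; Cryogenian 85; Silurian 24.6; Tonian 280; Ordovician 41.6 Myr.
Sorted shortest-first: Neogene (20.45), Silurian (24.6), Ordovician (41.6), Triassic (50.502), Cryogenian (85), Rhyacian (250), Tonian (280).
The third shortest is Ordovician at 41.6 Myr.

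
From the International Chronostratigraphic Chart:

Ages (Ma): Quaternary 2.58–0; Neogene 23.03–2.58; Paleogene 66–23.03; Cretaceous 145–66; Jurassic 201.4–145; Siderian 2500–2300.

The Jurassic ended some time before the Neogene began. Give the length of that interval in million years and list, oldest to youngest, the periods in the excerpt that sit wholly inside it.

121.97 million years; Cretaceous, Paleogene

The Jurassic closes at 145 Ma and the Neogene opens at 23.03 Ma, so the interval is 145 − 23.03 = 121.97 Myr.
A period fits inside if it starts at or after 145 Ma and ends at or before 23.03 Ma; oldest first that gives Cretaceous, Paleogene.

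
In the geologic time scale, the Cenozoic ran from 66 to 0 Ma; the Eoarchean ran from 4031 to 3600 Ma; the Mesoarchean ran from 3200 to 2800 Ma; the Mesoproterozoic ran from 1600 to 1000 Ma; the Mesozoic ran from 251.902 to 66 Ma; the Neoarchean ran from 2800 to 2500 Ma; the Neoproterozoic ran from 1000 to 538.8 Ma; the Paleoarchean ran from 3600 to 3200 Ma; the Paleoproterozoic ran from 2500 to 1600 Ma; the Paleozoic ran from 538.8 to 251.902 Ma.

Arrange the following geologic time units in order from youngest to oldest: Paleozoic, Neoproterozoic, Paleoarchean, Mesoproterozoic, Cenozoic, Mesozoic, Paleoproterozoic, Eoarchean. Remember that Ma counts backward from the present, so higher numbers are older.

Cenozoic, Mesozoic, Paleozoic, Neoproterozoic, Mesoproterozoic, Paleoproterozoic, Paleoarchean, Eoarchean

The oldest of these is Eoarchean (starts 4031 Ma) and the youngest is Cenozoic (ends 0 Ma).
In between, by decreasing start age: Paleoarchean (3600), Paleoproterozoic (2500), Mesoproterozoic (1600), Neoproterozoic (1000), Paleozoic (538.8), Mesozoic (251.902).
Listing youngest first means reversing that sequence.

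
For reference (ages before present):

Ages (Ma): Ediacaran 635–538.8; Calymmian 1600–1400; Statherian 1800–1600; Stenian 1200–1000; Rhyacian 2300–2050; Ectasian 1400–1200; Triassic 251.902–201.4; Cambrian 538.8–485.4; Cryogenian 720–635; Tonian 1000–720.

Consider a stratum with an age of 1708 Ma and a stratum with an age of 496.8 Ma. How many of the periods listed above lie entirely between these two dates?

The older date is 1708 Ma and the younger is 496.8 Ma.
Periods with start < 1708 and end > 496.8 Ma: Calymmian (1600–1400), Ectasian (1400–1200), Stenian (1200–1000), Tonian (1000–720), Cryogenian (720–635), Ediacaran (635–538.8).
That is 6 complete periods.

6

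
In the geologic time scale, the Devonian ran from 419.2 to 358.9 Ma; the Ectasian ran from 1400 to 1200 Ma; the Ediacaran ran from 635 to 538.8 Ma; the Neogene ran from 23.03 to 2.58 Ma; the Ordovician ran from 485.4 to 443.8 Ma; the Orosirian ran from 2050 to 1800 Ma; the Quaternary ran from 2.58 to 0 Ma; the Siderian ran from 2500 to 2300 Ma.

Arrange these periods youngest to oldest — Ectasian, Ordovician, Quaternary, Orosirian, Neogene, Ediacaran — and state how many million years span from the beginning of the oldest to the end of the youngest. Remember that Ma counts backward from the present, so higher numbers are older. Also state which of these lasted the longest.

Quaternary, Neogene, Ordovician, Ediacaran, Ectasian, Orosirian; total span 2050 Myr; longest is Orosirian

From the excerpt: Ectasian 1400–1200; Ordovician 485.4–443.8; Quaternary 2.58–0; Orosirian 2050–1800; Neogene 23.03–2.58; Ediacaran 635–538.8 (Ma).
Larger Ma is earlier, so the oldest is Orosirian and the youngest is Quaternary; youngest to oldest: Quaternary, Neogene, Ordovician, Ediacaran, Ectasian, Orosirian.
Oldest start 2050 minus youngest end 0 gives 2050 Myr overall.
Individual lengths (start − end): Quaternary 2.58; Neogene 20.45; Orosirian 250; Ediacaran 96.2; Ordovician 41.6; Ectasian 200. The largest is Orosirian at 250 Myr.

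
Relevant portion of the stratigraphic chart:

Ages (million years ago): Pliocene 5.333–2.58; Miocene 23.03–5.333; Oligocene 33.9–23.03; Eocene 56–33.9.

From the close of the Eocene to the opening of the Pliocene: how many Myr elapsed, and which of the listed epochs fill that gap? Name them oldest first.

End of Eocene = 33.9 Ma; start of Pliocene = 5.333 Ma.
Gap = 33.9 − 5.333 = 28.567 Myr.
Epochs wholly inside 33.9–5.333 Ma: Oligocene (33.9–23.03), Miocene (23.03–5.333).

28.567 million years; Oligocene, Miocene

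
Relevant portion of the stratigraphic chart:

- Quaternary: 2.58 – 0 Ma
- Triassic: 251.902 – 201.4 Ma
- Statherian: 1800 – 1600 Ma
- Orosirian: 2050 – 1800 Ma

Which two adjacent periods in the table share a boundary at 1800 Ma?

Orosirian and Statherian

The Orosirian ends at 1800 Ma and the Statherian begins at 1800 Ma, so they share that boundary.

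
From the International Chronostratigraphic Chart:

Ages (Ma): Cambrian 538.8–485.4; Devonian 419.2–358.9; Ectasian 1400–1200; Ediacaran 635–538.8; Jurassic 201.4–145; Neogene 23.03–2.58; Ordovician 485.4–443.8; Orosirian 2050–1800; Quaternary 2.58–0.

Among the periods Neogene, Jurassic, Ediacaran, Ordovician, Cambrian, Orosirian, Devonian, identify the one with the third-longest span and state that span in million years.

Start − end for each: Neogene 23.03 − 2.58 = 20.45; Jurassic 201.4 − 145 = 56.4; Ediacaran 635 − 538.8 = 96.2; Ordovician 485.4 − 443.8 = 41.6; Cambrian 538.8 − 485.4 = 53.4; Orosirian 2050 − 1800 = 250; Devonian 419.2 − 358.9 = 60.3.
Ranking these from longest: Orosirian > Ediacaran > Devonian > Jurassic > Cambrian > Ordovician > Neogene.
Position 3 in that ranking is Devonian, which lasted 60.3 Myr.

Devonian, 60.3 million years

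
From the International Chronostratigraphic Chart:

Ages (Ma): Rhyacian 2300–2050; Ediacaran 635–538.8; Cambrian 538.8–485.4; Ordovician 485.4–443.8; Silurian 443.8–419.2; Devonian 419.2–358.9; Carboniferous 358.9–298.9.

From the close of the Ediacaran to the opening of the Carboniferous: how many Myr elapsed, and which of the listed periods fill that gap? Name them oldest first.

179.9 million years; Cambrian, Ordovician, Silurian, Devonian

End of Ediacaran = 538.8 Ma; start of Carboniferous = 358.9 Ma.
Gap = 538.8 − 358.9 = 179.9 Myr.
Periods wholly inside 538.8–358.9 Ma: Cambrian (538.8–485.4), Ordovician (485.4–443.8), Silurian (443.8–419.2), Devonian (419.2–358.9).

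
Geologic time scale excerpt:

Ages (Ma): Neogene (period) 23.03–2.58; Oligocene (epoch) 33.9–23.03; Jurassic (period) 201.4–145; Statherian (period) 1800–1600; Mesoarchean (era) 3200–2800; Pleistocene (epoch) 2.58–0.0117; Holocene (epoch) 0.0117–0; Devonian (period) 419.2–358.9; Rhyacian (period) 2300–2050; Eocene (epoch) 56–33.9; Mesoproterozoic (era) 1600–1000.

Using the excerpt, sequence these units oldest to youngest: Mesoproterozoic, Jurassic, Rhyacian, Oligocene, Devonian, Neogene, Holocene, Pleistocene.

Read off each span (Ma): Mesoproterozoic 1600–1000; Jurassic 201.4–145; Rhyacian 2300–2050; Oligocene 33.9–23.03; Devonian 419.2–358.9; Neogene 23.03–2.58; Holocene 0.0117–0; Pleistocene 2.58–0.0117.
Larger Ma is older, so oldest→youngest is Rhyacian, Mesoproterozoic, Devonian, Jurassic, Oligocene, Neogene, Pleistocene, Holocene.

Rhyacian, then Mesoproterozoic, then Devonian, then Jurassic, then Oligocene, then Neogene, then Pleistocene, then Holocene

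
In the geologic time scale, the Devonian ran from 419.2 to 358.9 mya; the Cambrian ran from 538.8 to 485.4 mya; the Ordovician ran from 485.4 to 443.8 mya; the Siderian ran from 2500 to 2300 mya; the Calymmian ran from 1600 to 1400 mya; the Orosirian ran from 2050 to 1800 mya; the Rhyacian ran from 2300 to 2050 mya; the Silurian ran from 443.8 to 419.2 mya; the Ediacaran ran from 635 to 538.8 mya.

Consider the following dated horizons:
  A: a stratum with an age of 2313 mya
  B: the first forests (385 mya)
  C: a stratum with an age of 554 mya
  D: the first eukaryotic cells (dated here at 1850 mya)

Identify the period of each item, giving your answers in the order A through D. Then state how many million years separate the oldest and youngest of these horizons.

A — Siderian; B — Devonian; C — Ediacaran; D — Orosirian; span 1928 million years

A: 2313 Ma lies in 2500–2300 Ma, so Siderian.
B: 385 Ma lies in 419.2–358.9 Ma, so Devonian.
C: 554 Ma lies in 635–538.8 Ma, so Ediacaran.
D: 1850 Ma lies in 2050–1800 Ma, so Orosirian.
Oldest = 2313 Ma, youngest = 385 Ma → span 1928 Myr.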